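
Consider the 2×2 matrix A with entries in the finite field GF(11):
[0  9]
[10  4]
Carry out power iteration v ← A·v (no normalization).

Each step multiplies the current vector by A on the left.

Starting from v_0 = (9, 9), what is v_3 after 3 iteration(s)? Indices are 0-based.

v_3 = (1, 8)

v_0 = (9, 9).
v_1 = A·v_0 = (4, 5).
v_2 = A·v_1 = (1, 5).
v_3 = A·v_2 = (1, 8).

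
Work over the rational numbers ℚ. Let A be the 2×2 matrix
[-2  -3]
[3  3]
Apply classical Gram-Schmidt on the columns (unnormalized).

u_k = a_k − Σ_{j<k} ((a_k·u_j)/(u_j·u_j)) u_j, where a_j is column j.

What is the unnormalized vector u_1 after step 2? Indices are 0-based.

u_1 = (-9/13, -6/13)

Step 1: u_0 = a_0 = (-2, 3).
Step 2: u_1 = a_1 − (15/13)·u_0 = (-9/13, -6/13).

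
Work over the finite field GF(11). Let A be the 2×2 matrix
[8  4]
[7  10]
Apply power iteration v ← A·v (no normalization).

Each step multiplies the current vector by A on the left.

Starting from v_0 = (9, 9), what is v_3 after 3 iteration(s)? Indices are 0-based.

v_0 = (9, 9).
v_1 = A·v_0 = (9, 10).
v_2 = A·v_1 = (2, 9).
v_3 = A·v_2 = (8, 5).

v_3 = (8, 5)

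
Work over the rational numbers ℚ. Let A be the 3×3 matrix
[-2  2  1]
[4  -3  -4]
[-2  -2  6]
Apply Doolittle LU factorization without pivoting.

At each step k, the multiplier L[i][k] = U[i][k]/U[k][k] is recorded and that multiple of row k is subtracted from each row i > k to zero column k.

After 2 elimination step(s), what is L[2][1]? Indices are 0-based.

L[2][1] = -4

Step 1: pivot at (0,0) is -2.
  row1 ← row1 − (-2)·row0  ⇒  L[1][0]=-2, U row1=(0, 1, -2)
  row2 ← row2 − (1)·row0  ⇒  L[2][0]=1, U row2=(0, -4, 5)
Step 2: pivot at (1,1) is 1.
  row2 ← row2 − (-4)·row1  ⇒  L[2][1]=-4, U row2=(0, 0, -3)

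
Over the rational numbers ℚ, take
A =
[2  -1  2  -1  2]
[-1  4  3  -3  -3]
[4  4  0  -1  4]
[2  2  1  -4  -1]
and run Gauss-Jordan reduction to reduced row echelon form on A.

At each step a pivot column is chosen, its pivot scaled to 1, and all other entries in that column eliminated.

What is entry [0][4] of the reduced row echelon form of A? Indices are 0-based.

M[0][4] = 260/217

step 1: normalize row 0 (÷2) = (1, -1/2, 1, -1/2, 1)
  row 1: subtract -1×row0 = (0, 7/2, 4, -7/2, -2)
  row 2: subtract 4×row0 = (0, 6, -4, 1, 0)
  row 3: subtract 2×row0 = (0, 3, -1, -3, -3)
step 2: normalize row 1 (÷7/2) = (0, 1, 8/7, -1, -4/7)
  row 0: subtract -1/2×row1 = (1, 0, 11/7, -1, 5/7)
  row 2: subtract 6×row1 = (0, 0, -76/7, 7, 24/7)
  row 3: subtract 3×row1 = (0, 0, -31/7, 0, -9/7)
step 3: normalize row 2 (÷-76/7) = (0, 0, 1, -49/76, -6/19)
  row 0: subtract 11/7×row2 = (1, 0, 0, 1/76, 23/19)
  row 1: subtract 8/7×row2 = (0, 1, 0, -5/19, -4/19)
  row 3: subtract -31/7×row2 = (0, 0, 0, -217/76, -51/19)
step 4: normalize row 3 (÷-217/76) = (0, 0, 0, 1, 204/217)
  row 0: subtract 1/76×row3 = (1, 0, 0, 0, 260/217)
  row 1: subtract -5/19×row3 = (0, 1, 0, 0, 8/217)
  row 2: subtract -49/76×row3 = (0, 0, 1, 0, 9/31)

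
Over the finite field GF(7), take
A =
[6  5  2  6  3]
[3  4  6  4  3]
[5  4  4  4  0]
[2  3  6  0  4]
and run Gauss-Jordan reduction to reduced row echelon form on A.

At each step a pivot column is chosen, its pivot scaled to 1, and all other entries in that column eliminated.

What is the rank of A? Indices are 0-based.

pivot(0,0)=6: scale R0 → (1, 2, 5, 1, 4)
  clear (1,0): R1 −= (3)R0 → (0, 5, 5, 1, 5)
  clear (2,0): R2 −= (5)R0 → (0, 1, 0, 6, 1)
  clear (3,0): R3 −= (2)R0 → (0, 6, 3, 5, 3)
pivot(1,1)=5: scale R1 → (0, 1, 1, 3, 1)
  clear (0,1): R0 −= (2)R1 → (1, 0, 3, 2, 2)
  clear (2,1): R2 −= (1)R1 → (0, 0, 6, 3, 0)
  clear (3,1): R3 −= (6)R1 → (0, 0, 4, 1, 4)
pivot(2,2)=6: scale R2 → (0, 0, 1, 4, 0)
  clear (0,2): R0 −= (3)R2 → (1, 0, 0, 4, 2)
  clear (1,2): R1 −= (1)R2 → (0, 1, 0, 6, 1)
  clear (3,2): R3 −= (4)R2 → (0, 0, 0, 6, 4)
pivot(3,3)=6: scale R3 → (0, 0, 0, 1, 3)
  clear (0,3): R0 −= (4)R3 → (1, 0, 0, 0, 4)
  clear (1,3): R1 −= (6)R3 → (0, 1, 0, 0, 4)
  clear (2,3): R2 −= (4)R3 → (0, 0, 1, 0, 2)

rank = 4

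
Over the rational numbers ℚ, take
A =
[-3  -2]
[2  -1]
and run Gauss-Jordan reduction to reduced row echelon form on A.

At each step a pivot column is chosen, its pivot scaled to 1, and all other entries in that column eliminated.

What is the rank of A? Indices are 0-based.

rank = 2

pivot(0,0)=-3: scale R0 → (1, 2/3)
  clear (1,0): R1 −= (2)R0 → (0, -7/3)
pivot(1,1)=-7/3: scale R1 → (0, 1)
  clear (0,1): R0 −= (2/3)R1 → (1, 0)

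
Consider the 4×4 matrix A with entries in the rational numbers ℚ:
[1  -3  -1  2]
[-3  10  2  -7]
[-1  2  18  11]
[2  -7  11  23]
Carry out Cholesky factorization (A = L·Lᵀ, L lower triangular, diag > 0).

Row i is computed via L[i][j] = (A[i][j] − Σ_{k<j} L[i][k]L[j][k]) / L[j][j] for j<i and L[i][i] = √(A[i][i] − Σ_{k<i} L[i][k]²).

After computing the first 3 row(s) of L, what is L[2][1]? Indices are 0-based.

L[2][1] = -1

Step 1: L[0][0] = √(1) = 1.
  L[1][0] = (-3) / L[0][0] = -3.
Step 2: L[1][1] = √(1) = 1.
  L[2][0] = (-1) / L[0][0] = -1.
  L[2][1] = (-1) / L[1][1] = -1.
Step 3: L[2][2] = √(16) = 4.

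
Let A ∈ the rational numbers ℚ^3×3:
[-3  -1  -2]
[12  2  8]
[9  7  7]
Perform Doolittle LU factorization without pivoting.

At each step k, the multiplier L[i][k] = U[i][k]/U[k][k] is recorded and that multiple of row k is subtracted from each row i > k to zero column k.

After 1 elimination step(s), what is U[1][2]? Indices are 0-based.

[col 0] pivot -3
  R1 -= -4*R0 → (0, -2, 0)  (L[1][0] := -4)
  R2 -= -3*R0 → (0, 4, 1)  (L[2][0] := -3)

U[1][2] = 0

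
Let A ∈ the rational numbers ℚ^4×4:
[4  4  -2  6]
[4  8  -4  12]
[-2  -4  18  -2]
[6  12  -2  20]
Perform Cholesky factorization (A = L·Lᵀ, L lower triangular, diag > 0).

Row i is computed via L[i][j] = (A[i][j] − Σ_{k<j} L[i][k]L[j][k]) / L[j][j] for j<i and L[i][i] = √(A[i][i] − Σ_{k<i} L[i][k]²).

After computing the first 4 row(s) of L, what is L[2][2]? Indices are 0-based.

Step 1: L[0][0] = √(4) = 2.
  L[1][0] = (4) / L[0][0] = 2.
Step 2: L[1][1] = √(4) = 2.
  L[2][0] = (-2) / L[0][0] = -1.
  L[2][1] = (-2) / L[1][1] = -1.
Step 3: L[2][2] = √(16) = 4.
  L[3][0] = (6) / L[0][0] = 3.
  L[3][1] = (6) / L[1][1] = 3.
  L[3][2] = (4) / L[2][2] = 1.
Step 4: L[3][3] = √(1) = 1.

L[2][2] = 4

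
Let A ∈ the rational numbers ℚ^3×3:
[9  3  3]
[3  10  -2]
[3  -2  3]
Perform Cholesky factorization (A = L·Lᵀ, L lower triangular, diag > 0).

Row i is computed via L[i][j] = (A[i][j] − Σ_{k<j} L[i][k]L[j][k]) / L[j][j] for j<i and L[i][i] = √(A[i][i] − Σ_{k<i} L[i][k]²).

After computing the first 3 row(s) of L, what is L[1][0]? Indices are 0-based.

L[1][0] = 1

Step 1: L[0][0] = √(9) = 3.
  L[1][0] = (3) / L[0][0] = 1.
Step 2: L[1][1] = √(9) = 3.
  L[2][0] = (3) / L[0][0] = 1.
  L[2][1] = (-3) / L[1][1] = -1.
Step 3: L[2][2] = √(1) = 1.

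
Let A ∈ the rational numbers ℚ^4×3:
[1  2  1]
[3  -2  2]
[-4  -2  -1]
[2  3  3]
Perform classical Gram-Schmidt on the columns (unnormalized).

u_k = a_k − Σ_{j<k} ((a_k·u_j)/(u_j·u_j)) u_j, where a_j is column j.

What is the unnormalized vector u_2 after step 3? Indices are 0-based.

u_2 = (63/530, 459/530, 369/265, 378/265)

Step 1: u_0 = a_0 = (1, 3, -4, 2).
Step 2: u_1 = a_1 − (1/3)·u_0 = (5/3, -3, -2/3, 7/3).
Step 3: u_2 = a_2 − (17/30)·u_0 − (10/53)·u_1 = (63/530, 459/530, 369/265, 378/265).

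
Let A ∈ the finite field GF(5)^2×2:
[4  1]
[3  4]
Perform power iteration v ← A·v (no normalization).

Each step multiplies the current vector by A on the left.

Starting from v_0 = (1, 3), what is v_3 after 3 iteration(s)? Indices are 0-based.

v_0 = (1, 3).
v_1 = A·v_0 = (2, 0).
v_2 = A·v_1 = (3, 1).
v_3 = A·v_2 = (3, 3).

v_3 = (3, 3)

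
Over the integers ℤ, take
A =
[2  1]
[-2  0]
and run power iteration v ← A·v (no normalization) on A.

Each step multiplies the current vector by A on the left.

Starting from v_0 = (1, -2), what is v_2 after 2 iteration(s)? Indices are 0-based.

v_0 = (1, -2).
v_1 = A·v_0 = (0, -2).
v_2 = A·v_1 = (-2, 0).

v_2 = (-2, 0)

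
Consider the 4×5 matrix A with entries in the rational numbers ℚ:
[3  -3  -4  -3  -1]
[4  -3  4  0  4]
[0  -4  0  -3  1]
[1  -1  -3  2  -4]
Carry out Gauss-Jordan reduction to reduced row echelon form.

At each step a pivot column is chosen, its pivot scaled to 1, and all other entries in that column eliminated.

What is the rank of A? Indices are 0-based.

step 1: normalize row 0 (÷3) = (1, -1, -4/3, -1, -1/3)
  row 1: subtract 4×row0 = (0, 1, 28/3, 4, 16/3)
  row 3: subtract 1×row0 = (0, 0, -5/3, 3, -11/3)
step 2: normalize row 1 (÷1) = (0, 1, 28/3, 4, 16/3)
  row 0: subtract -1×row1 = (1, 0, 8, 3, 5)
  row 2: subtract -4×row1 = (0, 0, 112/3, 13, 67/3)
step 3: normalize row 2 (÷112/3) = (0, 0, 1, 39/112, 67/112)
  row 0: subtract 8×row2 = (1, 0, 0, 3/14, 3/14)
  row 1: subtract 28/3×row2 = (0, 1, 0, 3/4, -1/4)
  row 3: subtract -5/3×row2 = (0, 0, 0, 401/112, -299/112)
step 4: normalize row 3 (÷401/112) = (0, 0, 0, 1, -299/401)
  row 0: subtract 3/14×row3 = (1, 0, 0, 0, 150/401)
  row 1: subtract 3/4×row3 = (0, 1, 0, 0, 124/401)
  row 2: subtract 39/112×row3 = (0, 0, 1, 0, 344/401)

rank = 4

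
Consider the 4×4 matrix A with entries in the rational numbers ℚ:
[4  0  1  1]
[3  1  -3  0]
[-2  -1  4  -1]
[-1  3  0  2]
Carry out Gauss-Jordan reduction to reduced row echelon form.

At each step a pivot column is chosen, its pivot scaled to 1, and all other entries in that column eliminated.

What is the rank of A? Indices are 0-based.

[1] R0 /= 4  ⇒  (1, 0, 1/4, 1/4)
     R1 -= 3·R0  ⇒  (0, 1, -15/4, -3/4)
     R2 -= -2·R0  ⇒  (0, -1, 9/2, -1/2)
     R3 -= -1·R0  ⇒  (0, 3, 1/4, 9/4)
[2] R1 /= 1  ⇒  (0, 1, -15/4, -3/4)
     R2 -= -1·R1  ⇒  (0, 0, 3/4, -5/4)
     R3 -= 3·R1  ⇒  (0, 0, 23/2, 9/2)
[3] R2 /= 3/4  ⇒  (0, 0, 1, -5/3)
     R0 -= 1/4·R2  ⇒  (1, 0, 0, 2/3)
     R1 -= -15/4·R2  ⇒  (0, 1, 0, -7)
     R3 -= 23/2·R2  ⇒  (0, 0, 0, 71/3)
[4] R3 /= 71/3  ⇒  (0, 0, 0, 1)
     R0 -= 2/3·R3  ⇒  (1, 0, 0, 0)
     R1 -= -7·R3  ⇒  (0, 1, 0, 0)
     R2 -= -5/3·R3  ⇒  (0, 0, 1, 0)

rank = 4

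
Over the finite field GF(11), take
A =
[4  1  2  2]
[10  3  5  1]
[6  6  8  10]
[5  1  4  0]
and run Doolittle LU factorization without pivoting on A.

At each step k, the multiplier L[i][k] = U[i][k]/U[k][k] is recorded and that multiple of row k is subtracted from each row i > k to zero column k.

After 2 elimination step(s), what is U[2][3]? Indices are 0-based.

U[2][3] = 10

k=0: U[0][0]=4
  eliminate (1,0): mult=8, new row 1: (0, 6, 0, 7); set L[1][0]=8
  eliminate (2,0): mult=7, new row 2: (0, 10, 5, 7); set L[2][0]=7
  eliminate (3,0): mult=4, new row 3: (0, 8, 7, 3); set L[3][0]=4
k=1: U[1][1]=6
  eliminate (2,1): mult=9, new row 2: (0, 0, 5, 10); set L[2][1]=9
  eliminate (3,1): mult=5, new row 3: (0, 0, 7, 1); set L[3][1]=5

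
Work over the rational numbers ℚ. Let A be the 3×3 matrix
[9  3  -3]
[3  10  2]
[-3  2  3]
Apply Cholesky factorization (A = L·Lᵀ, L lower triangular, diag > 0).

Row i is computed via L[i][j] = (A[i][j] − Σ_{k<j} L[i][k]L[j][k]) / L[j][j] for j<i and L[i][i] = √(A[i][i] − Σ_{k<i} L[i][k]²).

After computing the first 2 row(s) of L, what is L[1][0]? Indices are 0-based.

Step 1: L[0][0] = √(9) = 3.
  L[1][0] = (3) / L[0][0] = 1.
Step 2: L[1][1] = √(9) = 3.

L[1][0] = 1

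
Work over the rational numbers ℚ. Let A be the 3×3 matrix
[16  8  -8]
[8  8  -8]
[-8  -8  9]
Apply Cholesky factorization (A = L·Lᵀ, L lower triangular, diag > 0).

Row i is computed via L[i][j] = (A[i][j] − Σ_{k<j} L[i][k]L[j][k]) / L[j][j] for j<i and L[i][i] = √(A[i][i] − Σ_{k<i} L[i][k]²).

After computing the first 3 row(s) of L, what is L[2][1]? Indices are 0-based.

L[2][1] = -2

Step 1: L[0][0] = √(16) = 4.
  L[1][0] = (8) / L[0][0] = 2.
Step 2: L[1][1] = √(4) = 2.
  L[2][0] = (-8) / L[0][0] = -2.
  L[2][1] = (-4) / L[1][1] = -2.
Step 3: L[2][2] = √(1) = 1.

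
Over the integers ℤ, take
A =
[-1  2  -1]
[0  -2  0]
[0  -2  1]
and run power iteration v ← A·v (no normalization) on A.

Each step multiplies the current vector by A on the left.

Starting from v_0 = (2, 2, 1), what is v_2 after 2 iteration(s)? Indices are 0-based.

v_0 = (2, 2, 1).
v_1 = A·v_0 = (1, -4, -3).
v_2 = A·v_1 = (-6, 8, 5).

v_2 = (-6, 8, 5)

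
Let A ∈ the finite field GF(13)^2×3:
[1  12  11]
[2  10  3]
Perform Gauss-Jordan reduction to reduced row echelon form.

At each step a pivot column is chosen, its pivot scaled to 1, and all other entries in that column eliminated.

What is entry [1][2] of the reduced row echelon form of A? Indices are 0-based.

M[1][2] = 6

step 1: normalize row 0 (÷1) = (1, 12, 11)
  row 1: subtract 2×row0 = (0, 12, 7)
step 2: normalize row 1 (÷12) = (0, 1, 6)
  row 0: subtract 12×row1 = (1, 0, 4)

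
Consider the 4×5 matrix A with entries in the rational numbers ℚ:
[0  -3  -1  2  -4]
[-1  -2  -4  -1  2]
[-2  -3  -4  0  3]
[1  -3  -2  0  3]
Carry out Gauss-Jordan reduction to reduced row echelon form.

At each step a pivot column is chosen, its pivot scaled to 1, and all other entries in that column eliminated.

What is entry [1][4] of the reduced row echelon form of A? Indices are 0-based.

step 1: exchange rows 0,1
step 1: normalize row 0 (÷-1) = (1, 2, 4, 1, -2)
  row 2: subtract -2×row0 = (0, 1, 4, 2, -1)
  row 3: subtract 1×row0 = (0, -5, -6, -1, 5)
step 2: normalize row 1 (÷-3) = (0, 1, 1/3, -2/3, 4/3)
  row 0: subtract 2×row1 = (1, 0, 10/3, 7/3, -14/3)
  row 2: subtract 1×row1 = (0, 0, 11/3, 8/3, -7/3)
  row 3: subtract -5×row1 = (0, 0, -13/3, -13/3, 35/3)
step 3: normalize row 2 (÷11/3) = (0, 0, 1, 8/11, -7/11)
  row 0: subtract 10/3×row2 = (1, 0, 0, -1/11, -28/11)
  row 1: subtract 1/3×row2 = (0, 1, 0, -10/11, 17/11)
  row 3: subtract -13/3×row2 = (0, 0, 0, -13/11, 98/11)
step 4: normalize row 3 (÷-13/11) = (0, 0, 0, 1, -98/13)
  row 0: subtract -1/11×row3 = (1, 0, 0, 0, -42/13)
  row 1: subtract -10/11×row3 = (0, 1, 0, 0, -69/13)
  row 2: subtract 8/11×row3 = (0, 0, 1, 0, 63/13)

M[1][4] = -69/13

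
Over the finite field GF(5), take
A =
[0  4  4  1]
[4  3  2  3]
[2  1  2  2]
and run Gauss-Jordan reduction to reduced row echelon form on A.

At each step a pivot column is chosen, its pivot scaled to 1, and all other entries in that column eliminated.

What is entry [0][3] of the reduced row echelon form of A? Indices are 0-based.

step 1: exchange rows 0,1
step 1: normalize row 0 (÷4) = (1, 2, 3, 2)
  row 2: subtract 2×row0 = (0, 2, 1, 3)
step 2: normalize row 1 (÷4) = (0, 1, 1, 4)
  row 0: subtract 2×row1 = (1, 0, 1, 4)
  row 2: subtract 2×row1 = (0, 0, 4, 0)
step 3: normalize row 2 (÷4) = (0, 0, 1, 0)
  row 0: subtract 1×row2 = (1, 0, 0, 4)
  row 1: subtract 1×row2 = (0, 1, 0, 4)

M[0][3] = 4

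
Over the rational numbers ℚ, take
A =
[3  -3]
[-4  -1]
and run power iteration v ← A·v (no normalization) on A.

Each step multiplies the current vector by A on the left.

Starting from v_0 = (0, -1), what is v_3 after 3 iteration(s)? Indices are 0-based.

v_3 = (57, -11)

v_0 = (0, -1).
v_1 = A·v_0 = (3, 1).
v_2 = A·v_1 = (6, -13).
v_3 = A·v_2 = (57, -11).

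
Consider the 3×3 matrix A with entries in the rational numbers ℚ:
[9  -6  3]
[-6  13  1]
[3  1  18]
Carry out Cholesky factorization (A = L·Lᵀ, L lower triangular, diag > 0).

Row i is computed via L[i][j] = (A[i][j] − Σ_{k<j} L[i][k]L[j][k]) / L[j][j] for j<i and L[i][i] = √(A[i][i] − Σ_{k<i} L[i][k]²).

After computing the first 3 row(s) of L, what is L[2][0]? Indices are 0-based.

Step 1: L[0][0] = √(9) = 3.
  L[1][0] = (-6) / L[0][0] = -2.
Step 2: L[1][1] = √(9) = 3.
  L[2][0] = (3) / L[0][0] = 1.
  L[2][1] = (3) / L[1][1] = 1.
Step 3: L[2][2] = √(16) = 4.

L[2][0] = 1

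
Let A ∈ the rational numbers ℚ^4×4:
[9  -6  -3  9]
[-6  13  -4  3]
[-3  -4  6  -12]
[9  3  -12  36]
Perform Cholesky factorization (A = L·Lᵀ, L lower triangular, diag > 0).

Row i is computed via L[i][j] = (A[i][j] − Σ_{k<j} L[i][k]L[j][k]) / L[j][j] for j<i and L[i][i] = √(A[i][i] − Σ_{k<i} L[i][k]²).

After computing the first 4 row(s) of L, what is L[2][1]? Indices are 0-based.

Step 1: L[0][0] = √(9) = 3.
  L[1][0] = (-6) / L[0][0] = -2.
Step 2: L[1][1] = √(9) = 3.
  L[2][0] = (-3) / L[0][0] = -1.
  L[2][1] = (-6) / L[1][1] = -2.
Step 3: L[2][2] = √(1) = 1.
  L[3][0] = (9) / L[0][0] = 3.
  L[3][1] = (9) / L[1][1] = 3.
  L[3][2] = (-3) / L[2][2] = -3.
Step 4: L[3][3] = √(9) = 3.

L[2][1] = -2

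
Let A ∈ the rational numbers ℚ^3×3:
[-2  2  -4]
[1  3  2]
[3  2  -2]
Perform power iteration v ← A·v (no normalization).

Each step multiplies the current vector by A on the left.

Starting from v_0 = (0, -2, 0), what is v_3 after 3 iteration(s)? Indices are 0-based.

v_3 = (-20, -110, 8)

v_0 = (0, -2, 0).
v_1 = A·v_0 = (-4, -6, -4).
v_2 = A·v_1 = (12, -30, -16).
v_3 = A·v_2 = (-20, -110, 8).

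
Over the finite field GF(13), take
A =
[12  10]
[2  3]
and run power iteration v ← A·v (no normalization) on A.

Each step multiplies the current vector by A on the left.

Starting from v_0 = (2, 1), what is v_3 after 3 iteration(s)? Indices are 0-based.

v_0 = (2, 1).
v_1 = A·v_0 = (8, 7).
v_2 = A·v_1 = (10, 11).
v_3 = A·v_2 = (9, 1).

v_3 = (9, 1)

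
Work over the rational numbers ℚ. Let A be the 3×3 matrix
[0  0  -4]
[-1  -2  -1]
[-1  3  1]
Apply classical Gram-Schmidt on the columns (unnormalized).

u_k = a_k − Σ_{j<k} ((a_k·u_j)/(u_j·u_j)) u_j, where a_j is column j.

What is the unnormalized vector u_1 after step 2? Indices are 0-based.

Step 1: u_0 = a_0 = (0, -1, -1).
Step 2: u_1 = a_1 − (-1/2)·u_0 = (0, -5/2, 5/2).

u_1 = (0, -5/2, 5/2)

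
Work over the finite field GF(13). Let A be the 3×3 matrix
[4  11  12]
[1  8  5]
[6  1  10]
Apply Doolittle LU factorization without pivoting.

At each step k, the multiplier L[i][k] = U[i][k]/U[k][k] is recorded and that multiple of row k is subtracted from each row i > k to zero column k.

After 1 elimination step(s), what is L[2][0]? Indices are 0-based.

[col 0] pivot 4
  R1 -= 10*R0 → (0, 2, 2)  (L[1][0] := 10)
  R2 -= 8*R0 → (0, 4, 5)  (L[2][0] := 8)

L[2][0] = 8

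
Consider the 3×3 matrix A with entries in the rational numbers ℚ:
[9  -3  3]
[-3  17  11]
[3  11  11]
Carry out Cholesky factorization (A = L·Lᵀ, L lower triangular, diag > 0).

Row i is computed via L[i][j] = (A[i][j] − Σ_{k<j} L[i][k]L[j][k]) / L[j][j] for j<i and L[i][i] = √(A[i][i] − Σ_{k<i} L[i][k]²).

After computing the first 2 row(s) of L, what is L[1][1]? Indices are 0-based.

L[1][1] = 4

Step 1: L[0][0] = √(9) = 3.
  L[1][0] = (-3) / L[0][0] = -1.
Step 2: L[1][1] = √(16) = 4.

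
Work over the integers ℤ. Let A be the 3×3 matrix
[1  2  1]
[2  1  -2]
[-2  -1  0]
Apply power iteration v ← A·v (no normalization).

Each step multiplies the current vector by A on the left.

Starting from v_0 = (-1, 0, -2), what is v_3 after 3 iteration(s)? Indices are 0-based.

v_3 = (-9, -10, 2)

v_0 = (-1, 0, -2).
v_1 = A·v_0 = (-3, 2, 2).
v_2 = A·v_1 = (3, -8, 4).
v_3 = A·v_2 = (-9, -10, 2).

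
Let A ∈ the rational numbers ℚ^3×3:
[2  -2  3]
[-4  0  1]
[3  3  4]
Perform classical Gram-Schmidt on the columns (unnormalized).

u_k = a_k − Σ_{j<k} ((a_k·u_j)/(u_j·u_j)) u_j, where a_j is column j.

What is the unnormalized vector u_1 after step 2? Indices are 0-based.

Step 1: u_0 = a_0 = (2, -4, 3).
Step 2: u_1 = a_1 − (5/29)·u_0 = (-68/29, 20/29, 72/29).

u_1 = (-68/29, 20/29, 72/29)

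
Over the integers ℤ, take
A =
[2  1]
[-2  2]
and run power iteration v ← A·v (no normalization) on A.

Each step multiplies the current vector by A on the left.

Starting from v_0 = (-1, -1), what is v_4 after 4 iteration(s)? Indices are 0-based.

v_0 = (-1, -1).
v_1 = A·v_0 = (-3, 0).
v_2 = A·v_1 = (-6, 6).
v_3 = A·v_2 = (-6, 24).
v_4 = A·v_3 = (12, 60).

v_4 = (12, 60)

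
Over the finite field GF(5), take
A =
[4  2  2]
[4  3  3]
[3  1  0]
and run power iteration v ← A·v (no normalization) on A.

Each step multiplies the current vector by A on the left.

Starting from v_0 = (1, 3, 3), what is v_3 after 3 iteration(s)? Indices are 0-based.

v_0 = (1, 3, 3).
v_1 = A·v_0 = (1, 2, 1).
v_2 = A·v_1 = (0, 3, 0).
v_3 = A·v_2 = (1, 4, 3).

v_3 = (1, 4, 3)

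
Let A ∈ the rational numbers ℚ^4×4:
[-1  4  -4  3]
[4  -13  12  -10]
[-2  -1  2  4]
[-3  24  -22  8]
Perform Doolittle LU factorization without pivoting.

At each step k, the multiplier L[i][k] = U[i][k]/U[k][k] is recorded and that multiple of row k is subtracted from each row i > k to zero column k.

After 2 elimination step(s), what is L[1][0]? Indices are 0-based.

L[1][0] = -4

k=0: U[0][0]=-1
  eliminate (1,0): mult=-4, new row 1: (0, 3, -4, 2); set L[1][0]=-4
  eliminate (2,0): mult=2, new row 2: (0, -9, 10, -2); set L[2][0]=2
  eliminate (3,0): mult=3, new row 3: (0, 12, -10, -1); set L[3][0]=3
k=1: U[1][1]=3
  eliminate (2,1): mult=-3, new row 2: (0, 0, -2, 4); set L[2][1]=-3
  eliminate (3,1): mult=4, new row 3: (0, 0, 6, -9); set L[3][1]=4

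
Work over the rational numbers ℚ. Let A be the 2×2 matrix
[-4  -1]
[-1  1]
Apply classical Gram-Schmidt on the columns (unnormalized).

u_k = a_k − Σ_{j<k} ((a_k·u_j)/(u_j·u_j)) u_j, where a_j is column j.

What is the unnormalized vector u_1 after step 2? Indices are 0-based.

u_1 = (-5/17, 20/17)

Step 1: u_0 = a_0 = (-4, -1).
Step 2: u_1 = a_1 − (3/17)·u_0 = (-5/17, 20/17).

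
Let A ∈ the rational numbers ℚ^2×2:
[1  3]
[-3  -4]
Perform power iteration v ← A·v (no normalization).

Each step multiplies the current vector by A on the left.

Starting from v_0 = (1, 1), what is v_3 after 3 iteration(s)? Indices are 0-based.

v_3 = (31, -13)

v_0 = (1, 1).
v_1 = A·v_0 = (4, -7).
v_2 = A·v_1 = (-17, 16).
v_3 = A·v_2 = (31, -13).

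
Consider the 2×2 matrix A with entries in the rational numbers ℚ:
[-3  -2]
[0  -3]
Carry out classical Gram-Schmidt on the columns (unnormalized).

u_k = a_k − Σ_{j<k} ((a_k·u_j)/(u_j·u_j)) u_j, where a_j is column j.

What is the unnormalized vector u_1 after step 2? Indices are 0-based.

u_1 = (0, -3)

Step 1: u_0 = a_0 = (-3, 0).
Step 2: u_1 = a_1 − (2/3)·u_0 = (0, -3).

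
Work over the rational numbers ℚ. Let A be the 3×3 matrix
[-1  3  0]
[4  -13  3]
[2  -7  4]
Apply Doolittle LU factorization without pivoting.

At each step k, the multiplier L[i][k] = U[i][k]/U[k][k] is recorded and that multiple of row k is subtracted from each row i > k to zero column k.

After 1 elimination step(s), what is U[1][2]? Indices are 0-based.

U[1][2] = 3

k=0: U[0][0]=-1
  eliminate (1,0): mult=-4, new row 1: (0, -1, 3); set L[1][0]=-4
  eliminate (2,0): mult=-2, new row 2: (0, -1, 4); set L[2][0]=-2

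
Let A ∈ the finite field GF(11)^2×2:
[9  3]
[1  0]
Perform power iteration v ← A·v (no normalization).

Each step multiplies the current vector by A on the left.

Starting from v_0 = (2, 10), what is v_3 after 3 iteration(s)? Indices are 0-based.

v_0 = (2, 10).
v_1 = A·v_0 = (4, 2).
v_2 = A·v_1 = (9, 4).
v_3 = A·v_2 = (5, 9).

v_3 = (5, 9)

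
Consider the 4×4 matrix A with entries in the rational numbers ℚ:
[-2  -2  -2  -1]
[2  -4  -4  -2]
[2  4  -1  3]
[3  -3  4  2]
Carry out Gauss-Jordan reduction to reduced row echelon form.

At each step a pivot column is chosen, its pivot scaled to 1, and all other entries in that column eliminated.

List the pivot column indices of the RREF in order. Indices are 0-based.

pivot columns: 0, 1, 2, 3

step 1: normalize row 0 (÷-2) = (1, 1, 1, 1/2)
  row 1: subtract 2×row0 = (0, -6, -6, -3)
  row 2: subtract 2×row0 = (0, 2, -3, 2)
  row 3: subtract 3×row0 = (0, -6, 1, 1/2)
step 2: normalize row 1 (÷-6) = (0, 1, 1, 1/2)
  row 0: subtract 1×row1 = (1, 0, 0, 0)
  row 2: subtract 2×row1 = (0, 0, -5, 1)
  row 3: subtract -6×row1 = (0, 0, 7, 7/2)
step 3: normalize row 2 (÷-5) = (0, 0, 1, -1/5)
  row 1: subtract 1×row2 = (0, 1, 0, 7/10)
  row 3: subtract 7×row2 = (0, 0, 0, 49/10)
step 4: normalize row 3 (÷49/10) = (0, 0, 0, 1)
  row 1: subtract 7/10×row3 = (0, 1, 0, 0)
  row 2: subtract -1/5×row3 = (0, 0, 1, 0)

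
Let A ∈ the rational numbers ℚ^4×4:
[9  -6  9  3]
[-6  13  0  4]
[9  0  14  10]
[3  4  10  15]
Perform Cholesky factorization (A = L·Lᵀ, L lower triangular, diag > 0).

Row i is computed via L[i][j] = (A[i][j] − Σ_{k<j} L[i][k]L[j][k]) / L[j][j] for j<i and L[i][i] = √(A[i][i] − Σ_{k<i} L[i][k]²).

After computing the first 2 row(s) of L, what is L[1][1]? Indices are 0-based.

Step 1: L[0][0] = √(9) = 3.
  L[1][0] = (-6) / L[0][0] = -2.
Step 2: L[1][1] = √(9) = 3.

L[1][1] = 3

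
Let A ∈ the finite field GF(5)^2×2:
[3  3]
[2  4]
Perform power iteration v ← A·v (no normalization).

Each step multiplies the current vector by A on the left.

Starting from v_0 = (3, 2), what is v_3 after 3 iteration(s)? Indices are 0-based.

v_0 = (3, 2).
v_1 = A·v_0 = (0, 4).
v_2 = A·v_1 = (2, 1).
v_3 = A·v_2 = (4, 3).

v_3 = (4, 3)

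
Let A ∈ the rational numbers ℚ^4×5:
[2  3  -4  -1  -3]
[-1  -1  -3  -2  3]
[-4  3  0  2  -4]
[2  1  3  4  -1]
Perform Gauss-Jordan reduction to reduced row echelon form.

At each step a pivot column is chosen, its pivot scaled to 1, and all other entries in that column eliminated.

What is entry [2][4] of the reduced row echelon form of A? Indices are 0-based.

pivot(0,0)=2: scale R0 → (1, 3/2, -2, -1/2, -3/2)
  clear (1,0): R1 −= (-1)R0 → (0, 1/2, -5, -5/2, 3/2)
  clear (2,0): R2 −= (-4)R0 → (0, 9, -8, 0, -10)
  clear (3,0): R3 −= (2)R0 → (0, -2, 7, 5, 2)
pivot(1,1)=1/2: scale R1 → (0, 1, -10, -5, 3)
  clear (0,1): R0 −= (3/2)R1 → (1, 0, 13, 7, -6)
  clear (2,1): R2 −= (9)R1 → (0, 0, 82, 45, -37)
  clear (3,1): R3 −= (-2)R1 → (0, 0, -13, -5, 8)
pivot(2,2)=82: scale R2 → (0, 0, 1, 45/82, -37/82)
  clear (0,2): R0 −= (13)R2 → (1, 0, 0, -11/82, -11/82)
  clear (1,2): R1 −= (-10)R2 → (0, 1, 0, 20/41, -62/41)
  clear (3,2): R3 −= (-13)R2 → (0, 0, 0, 175/82, 175/82)
pivot(3,3)=175/82: scale R3 → (0, 0, 0, 1, 1)
  clear (0,3): R0 −= (-11/82)R3 → (1, 0, 0, 0, 0)
  clear (1,3): R1 −= (20/41)R3 → (0, 1, 0, 0, -2)
  clear (2,3): R2 −= (45/82)R3 → (0, 0, 1, 0, -1)

M[2][4] = -1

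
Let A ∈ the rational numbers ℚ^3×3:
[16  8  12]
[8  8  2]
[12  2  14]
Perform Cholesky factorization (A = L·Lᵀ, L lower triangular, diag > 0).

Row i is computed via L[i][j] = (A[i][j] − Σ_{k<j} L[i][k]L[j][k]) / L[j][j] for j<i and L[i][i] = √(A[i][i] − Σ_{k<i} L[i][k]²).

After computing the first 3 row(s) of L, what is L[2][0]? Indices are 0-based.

L[2][0] = 3

Step 1: L[0][0] = √(16) = 4.
  L[1][0] = (8) / L[0][0] = 2.
Step 2: L[1][1] = √(4) = 2.
  L[2][0] = (12) / L[0][0] = 3.
  L[2][1] = (-4) / L[1][1] = -2.
Step 3: L[2][2] = √(1) = 1.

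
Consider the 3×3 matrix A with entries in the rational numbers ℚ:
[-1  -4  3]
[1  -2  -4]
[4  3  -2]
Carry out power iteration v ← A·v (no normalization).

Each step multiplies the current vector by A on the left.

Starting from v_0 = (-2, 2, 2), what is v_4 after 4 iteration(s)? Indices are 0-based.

v_4 = (1224, -1916, -1918)

v_0 = (-2, 2, 2).
v_1 = A·v_0 = (0, -14, -6).
v_2 = A·v_1 = (38, 52, -30).
v_3 = A·v_2 = (-336, 54, 368).
v_4 = A·v_3 = (1224, -1916, -1918).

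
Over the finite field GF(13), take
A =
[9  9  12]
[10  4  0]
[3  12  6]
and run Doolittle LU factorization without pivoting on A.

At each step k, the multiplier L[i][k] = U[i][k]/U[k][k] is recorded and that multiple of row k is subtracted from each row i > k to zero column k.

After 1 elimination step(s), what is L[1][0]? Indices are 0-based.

L[1][0] = 4

[col 0] pivot 9
  R1 -= 4*R0 → (0, 7, 4)  (L[1][0] := 4)
  R2 -= 9*R0 → (0, 9, 2)  (L[2][0] := 9)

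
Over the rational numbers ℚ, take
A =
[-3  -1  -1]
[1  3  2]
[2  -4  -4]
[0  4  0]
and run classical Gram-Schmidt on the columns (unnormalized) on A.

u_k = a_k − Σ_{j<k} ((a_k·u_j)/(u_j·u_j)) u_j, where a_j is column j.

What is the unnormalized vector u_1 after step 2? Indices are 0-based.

u_1 = (-10/7, 22/7, -26/7, 4)

Step 1: u_0 = a_0 = (-3, 1, 2, 0).
Step 2: u_1 = a_1 − (-1/7)·u_0 = (-10/7, 22/7, -26/7, 4).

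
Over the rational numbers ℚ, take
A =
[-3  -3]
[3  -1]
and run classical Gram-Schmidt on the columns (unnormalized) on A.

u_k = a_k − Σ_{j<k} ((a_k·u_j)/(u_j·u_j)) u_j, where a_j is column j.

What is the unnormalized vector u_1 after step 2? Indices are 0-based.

Step 1: u_0 = a_0 = (-3, 3).
Step 2: u_1 = a_1 − (1/3)·u_0 = (-2, -2).

u_1 = (-2, -2)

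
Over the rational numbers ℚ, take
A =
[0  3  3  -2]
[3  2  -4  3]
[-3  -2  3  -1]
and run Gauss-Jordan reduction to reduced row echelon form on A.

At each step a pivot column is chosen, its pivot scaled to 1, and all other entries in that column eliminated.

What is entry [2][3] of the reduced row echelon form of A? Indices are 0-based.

M[2][3] = -2

step 1: exchange rows 0,1
step 1: normalize row 0 (÷3) = (1, 2/3, -4/3, 1)
  row 2: subtract -3×row0 = (0, 0, -1, 2)
step 2: normalize row 1 (÷3) = (0, 1, 1, -2/3)
  row 0: subtract 2/3×row1 = (1, 0, -2, 13/9)
step 3: normalize row 2 (÷-1) = (0, 0, 1, -2)
  row 0: subtract -2×row2 = (1, 0, 0, -23/9)
  row 1: subtract 1×row2 = (0, 1, 0, 4/3)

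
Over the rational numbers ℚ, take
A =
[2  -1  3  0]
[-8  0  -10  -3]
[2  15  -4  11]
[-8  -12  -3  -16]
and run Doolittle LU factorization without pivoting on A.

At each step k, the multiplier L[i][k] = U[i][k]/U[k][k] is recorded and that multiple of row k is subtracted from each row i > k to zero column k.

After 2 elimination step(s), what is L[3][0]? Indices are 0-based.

Step 1: pivot at (0,0) is 2.
  row1 ← row1 − (-4)·row0  ⇒  L[1][0]=-4, U row1=(0, -4, 2, -3)
  row2 ← row2 − (1)·row0  ⇒  L[2][0]=1, U row2=(0, 16, -7, 11)
  row3 ← row3 − (-4)·row0  ⇒  L[3][0]=-4, U row3=(0, -16, 9, -16)
Step 2: pivot at (1,1) is -4.
  row2 ← row2 − (-4)·row1  ⇒  L[2][1]=-4, U row2=(0, 0, 1, -1)
  row3 ← row3 − (4)·row1  ⇒  L[3][1]=4, U row3=(0, 0, 1, -4)

L[3][0] = -4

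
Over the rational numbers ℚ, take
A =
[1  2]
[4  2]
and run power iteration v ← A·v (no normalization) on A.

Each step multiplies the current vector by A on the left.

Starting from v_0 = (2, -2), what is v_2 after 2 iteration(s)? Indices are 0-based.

v_2 = (6, 0)

v_0 = (2, -2).
v_1 = A·v_0 = (-2, 4).
v_2 = A·v_1 = (6, 0).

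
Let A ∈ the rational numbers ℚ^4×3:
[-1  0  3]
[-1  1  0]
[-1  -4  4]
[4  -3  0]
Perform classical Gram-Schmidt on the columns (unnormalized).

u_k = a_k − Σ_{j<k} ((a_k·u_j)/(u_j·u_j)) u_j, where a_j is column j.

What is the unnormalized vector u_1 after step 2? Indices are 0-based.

Step 1: u_0 = a_0 = (-1, -1, -1, 4).
Step 2: u_1 = a_1 − (-9/19)·u_0 = (-9/19, 10/19, -85/19, -21/19).

u_1 = (-9/19, 10/19, -85/19, -21/19)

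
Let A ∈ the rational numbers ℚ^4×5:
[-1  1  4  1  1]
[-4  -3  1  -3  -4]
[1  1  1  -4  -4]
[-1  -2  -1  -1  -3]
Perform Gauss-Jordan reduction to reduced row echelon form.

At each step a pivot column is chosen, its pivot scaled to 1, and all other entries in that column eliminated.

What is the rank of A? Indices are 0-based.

rank = 4

[1] R0 /= -1  ⇒  (1, -1, -4, -1, -1)
     R1 -= -4·R0  ⇒  (0, -7, -15, -7, -8)
     R2 -= 1·R0  ⇒  (0, 2, 5, -3, -3)
     R3 -= -1·R0  ⇒  (0, -3, -5, -2, -4)
[2] R1 /= -7  ⇒  (0, 1, 15/7, 1, 8/7)
     R0 -= -1·R1  ⇒  (1, 0, -13/7, 0, 1/7)
     R2 -= 2·R1  ⇒  (0, 0, 5/7, -5, -37/7)
     R3 -= -3·R1  ⇒  (0, 0, 10/7, 1, -4/7)
[3] R2 /= 5/7  ⇒  (0, 0, 1, -7, -37/5)
     R0 -= -13/7·R2  ⇒  (1, 0, 0, -13, -68/5)
     R1 -= 15/7·R2  ⇒  (0, 1, 0, 16, 17)
     R3 -= 10/7·R2  ⇒  (0, 0, 0, 11, 10)
[4] R3 /= 11  ⇒  (0, 0, 0, 1, 10/11)
     R0 -= -13·R3  ⇒  (1, 0, 0, 0, -98/55)
     R1 -= 16·R3  ⇒  (0, 1, 0, 0, 27/11)
     R2 -= -7·R3  ⇒  (0, 0, 1, 0, -57/55)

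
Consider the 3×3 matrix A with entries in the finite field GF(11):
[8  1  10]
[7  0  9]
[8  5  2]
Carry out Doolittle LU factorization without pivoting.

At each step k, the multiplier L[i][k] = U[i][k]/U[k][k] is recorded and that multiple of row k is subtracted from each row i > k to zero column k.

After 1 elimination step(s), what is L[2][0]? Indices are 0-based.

L[2][0] = 1

Step 1: pivot at (0,0) is 8.
  row1 ← row1 − (5)·row0  ⇒  L[1][0]=5, U row1=(0, 6, 3)
  row2 ← row2 − (1)·row0  ⇒  L[2][0]=1, U row2=(0, 4, 3)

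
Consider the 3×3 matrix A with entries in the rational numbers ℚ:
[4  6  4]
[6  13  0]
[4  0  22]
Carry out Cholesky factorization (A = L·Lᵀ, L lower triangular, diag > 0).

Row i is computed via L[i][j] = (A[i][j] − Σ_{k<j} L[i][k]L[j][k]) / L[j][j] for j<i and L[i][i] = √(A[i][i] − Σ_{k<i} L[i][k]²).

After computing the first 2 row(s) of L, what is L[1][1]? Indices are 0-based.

L[1][1] = 2

Step 1: L[0][0] = √(4) = 2.
  L[1][0] = (6) / L[0][0] = 3.
Step 2: L[1][1] = √(4) = 2.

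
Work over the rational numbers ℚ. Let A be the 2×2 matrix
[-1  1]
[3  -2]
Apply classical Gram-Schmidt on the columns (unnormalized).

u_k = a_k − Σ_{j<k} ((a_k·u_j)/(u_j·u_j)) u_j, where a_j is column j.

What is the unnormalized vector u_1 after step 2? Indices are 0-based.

Step 1: u_0 = a_0 = (-1, 3).
Step 2: u_1 = a_1 − (-7/10)·u_0 = (3/10, 1/10).

u_1 = (3/10, 1/10)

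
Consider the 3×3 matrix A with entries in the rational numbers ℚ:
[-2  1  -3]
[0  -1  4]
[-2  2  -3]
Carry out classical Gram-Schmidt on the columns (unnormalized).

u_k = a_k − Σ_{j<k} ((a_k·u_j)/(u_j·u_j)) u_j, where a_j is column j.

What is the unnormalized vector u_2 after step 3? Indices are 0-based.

u_2 = (-4/3, 4/3, 4/3)

Step 1: u_0 = a_0 = (-2, 0, -2).
Step 2: u_1 = a_1 − (-3/4)·u_0 = (-1/2, -1, 1/2).
Step 3: u_2 = a_2 − (3/2)·u_0 − (-8/3)·u_1 = (-4/3, 4/3, 4/3).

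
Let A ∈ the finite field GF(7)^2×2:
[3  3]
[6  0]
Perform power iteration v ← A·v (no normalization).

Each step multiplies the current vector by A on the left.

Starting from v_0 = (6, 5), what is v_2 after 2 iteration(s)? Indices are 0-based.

v_0 = (6, 5).
v_1 = A·v_0 = (5, 1).
v_2 = A·v_1 = (4, 2).

v_2 = (4, 2)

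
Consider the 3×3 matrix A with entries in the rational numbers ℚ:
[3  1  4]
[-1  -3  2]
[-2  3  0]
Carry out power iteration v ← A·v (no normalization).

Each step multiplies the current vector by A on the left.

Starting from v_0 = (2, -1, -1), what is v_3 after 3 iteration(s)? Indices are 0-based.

v_3 = (-110, 52, 16)

v_0 = (2, -1, -1).
v_1 = A·v_0 = (1, -1, -7).
v_2 = A·v_1 = (-26, -12, -5).
v_3 = A·v_2 = (-110, 52, 16).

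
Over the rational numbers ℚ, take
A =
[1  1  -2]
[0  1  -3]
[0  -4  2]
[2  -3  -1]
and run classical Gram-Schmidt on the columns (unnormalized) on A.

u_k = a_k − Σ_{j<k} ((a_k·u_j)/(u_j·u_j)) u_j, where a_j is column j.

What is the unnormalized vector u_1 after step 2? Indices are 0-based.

Step 1: u_0 = a_0 = (1, 0, 0, 2).
Step 2: u_1 = a_1 − (-1)·u_0 = (2, 1, -4, -1).

u_1 = (2, 1, -4, -1)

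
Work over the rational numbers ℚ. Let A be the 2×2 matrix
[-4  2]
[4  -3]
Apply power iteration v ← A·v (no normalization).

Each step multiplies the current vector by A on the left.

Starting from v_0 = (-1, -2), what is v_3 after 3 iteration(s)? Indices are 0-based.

v_0 = (-1, -2).
v_1 = A·v_0 = (0, 2).
v_2 = A·v_1 = (4, -6).
v_3 = A·v_2 = (-28, 34).

v_3 = (-28, 34)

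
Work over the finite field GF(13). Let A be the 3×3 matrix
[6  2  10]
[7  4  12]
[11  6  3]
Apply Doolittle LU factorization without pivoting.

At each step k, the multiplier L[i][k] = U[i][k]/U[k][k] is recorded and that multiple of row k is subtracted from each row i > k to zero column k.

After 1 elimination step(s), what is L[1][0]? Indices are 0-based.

[col 0] pivot 6
  R1 -= 12*R0 → (0, 6, 9)  (L[1][0] := 12)
  R2 -= 4*R0 → (0, 11, 2)  (L[2][0] := 4)

L[1][0] = 12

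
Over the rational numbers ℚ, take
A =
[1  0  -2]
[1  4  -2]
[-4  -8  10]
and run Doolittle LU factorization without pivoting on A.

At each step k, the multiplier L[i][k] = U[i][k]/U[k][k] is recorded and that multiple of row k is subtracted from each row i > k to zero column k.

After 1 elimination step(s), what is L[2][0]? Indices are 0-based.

L[2][0] = -4

k=0: U[0][0]=1
  eliminate (1,0): mult=1, new row 1: (0, 4, 0); set L[1][0]=1
  eliminate (2,0): mult=-4, new row 2: (0, -8, 2); set L[2][0]=-4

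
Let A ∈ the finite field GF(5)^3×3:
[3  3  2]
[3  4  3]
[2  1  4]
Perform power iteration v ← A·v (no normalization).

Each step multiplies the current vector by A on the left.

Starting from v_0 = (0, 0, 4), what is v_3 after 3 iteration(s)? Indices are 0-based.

v_3 = (0, 2, 2)

v_0 = (0, 0, 4).
v_1 = A·v_0 = (3, 2, 1).
v_2 = A·v_1 = (2, 0, 2).
v_3 = A·v_2 = (0, 2, 2).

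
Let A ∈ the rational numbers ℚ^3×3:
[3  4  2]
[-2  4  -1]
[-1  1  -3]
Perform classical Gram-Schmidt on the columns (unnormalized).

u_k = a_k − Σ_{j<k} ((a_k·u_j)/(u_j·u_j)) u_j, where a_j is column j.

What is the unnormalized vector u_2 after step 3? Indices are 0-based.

u_2 = (-98/453, 343/453, -980/453)

Step 1: u_0 = a_0 = (3, -2, -1).
Step 2: u_1 = a_1 − (3/14)·u_0 = (47/14, 31/7, 17/14).
Step 3: u_2 = a_2 − (11/14)·u_0 − (-19/453)·u_1 = (-98/453, 343/453, -980/453).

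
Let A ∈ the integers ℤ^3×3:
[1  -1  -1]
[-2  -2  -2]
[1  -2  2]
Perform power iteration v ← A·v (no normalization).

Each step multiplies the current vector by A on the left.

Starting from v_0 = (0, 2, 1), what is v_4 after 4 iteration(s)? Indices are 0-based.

v_0 = (0, 2, 1).
v_1 = A·v_0 = (-3, -6, -2).
v_2 = A·v_1 = (5, 22, 5).
v_3 = A·v_2 = (-22, -64, -29).
v_4 = A·v_3 = (71, 230, 48).

v_4 = (71, 230, 48)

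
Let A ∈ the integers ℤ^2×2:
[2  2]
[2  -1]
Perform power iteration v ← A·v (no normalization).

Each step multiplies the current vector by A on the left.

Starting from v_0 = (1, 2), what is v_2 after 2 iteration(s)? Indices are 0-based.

v_0 = (1, 2).
v_1 = A·v_0 = (6, 0).
v_2 = A·v_1 = (12, 12).

v_2 = (12, 12)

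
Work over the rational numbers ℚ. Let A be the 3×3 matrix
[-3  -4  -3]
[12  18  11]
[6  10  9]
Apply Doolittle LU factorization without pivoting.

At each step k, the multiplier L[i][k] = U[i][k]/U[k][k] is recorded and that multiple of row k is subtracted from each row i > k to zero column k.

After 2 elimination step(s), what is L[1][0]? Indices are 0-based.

L[1][0] = -4

[col 0] pivot -3
  R1 -= -4*R0 → (0, 2, -1)  (L[1][0] := -4)
  R2 -= -2*R0 → (0, 2, 3)  (L[2][0] := -2)
[col 1] pivot 2
  R2 -= 1*R1 → (0, 0, 4)  (L[2][1] := 1)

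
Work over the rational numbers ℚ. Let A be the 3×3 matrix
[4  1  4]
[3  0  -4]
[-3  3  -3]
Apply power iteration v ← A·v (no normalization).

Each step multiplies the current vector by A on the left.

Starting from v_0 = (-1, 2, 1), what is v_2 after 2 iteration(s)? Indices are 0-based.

v_0 = (-1, 2, 1).
v_1 = A·v_0 = (2, -7, 6).
v_2 = A·v_1 = (25, -18, -45).

v_2 = (25, -18, -45)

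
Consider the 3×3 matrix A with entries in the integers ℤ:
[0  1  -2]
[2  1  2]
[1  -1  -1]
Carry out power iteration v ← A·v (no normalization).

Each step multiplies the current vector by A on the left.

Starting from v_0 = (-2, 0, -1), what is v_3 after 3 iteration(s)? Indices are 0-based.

v_0 = (-2, 0, -1).
v_1 = A·v_0 = (2, -6, -1).
v_2 = A·v_1 = (-4, -4, 9).
v_3 = A·v_2 = (-22, 6, -9).

v_3 = (-22, 6, -9)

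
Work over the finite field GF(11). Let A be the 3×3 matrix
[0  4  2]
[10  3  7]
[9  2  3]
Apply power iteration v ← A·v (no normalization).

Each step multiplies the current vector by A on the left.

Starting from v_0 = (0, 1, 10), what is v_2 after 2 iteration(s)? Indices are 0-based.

v_0 = (0, 1, 10).
v_1 = A·v_0 = (2, 7, 10).
v_2 = A·v_1 = (4, 1, 7).

v_2 = (4, 1, 7)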